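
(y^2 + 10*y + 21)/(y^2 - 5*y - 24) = (y + 7)/(y - 8)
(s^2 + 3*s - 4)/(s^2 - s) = (s + 4)/s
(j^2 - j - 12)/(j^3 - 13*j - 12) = 1/(j + 1)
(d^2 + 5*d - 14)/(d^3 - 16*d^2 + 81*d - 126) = (d^2 + 5*d - 14)/(d^3 - 16*d^2 + 81*d - 126)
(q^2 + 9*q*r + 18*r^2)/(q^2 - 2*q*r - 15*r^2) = (q + 6*r)/(q - 5*r)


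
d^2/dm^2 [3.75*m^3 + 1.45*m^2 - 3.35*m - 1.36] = 22.5*m + 2.9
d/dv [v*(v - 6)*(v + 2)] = 3*v^2 - 8*v - 12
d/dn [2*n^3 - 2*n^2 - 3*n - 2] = 6*n^2 - 4*n - 3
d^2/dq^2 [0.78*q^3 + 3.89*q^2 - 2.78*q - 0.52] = 4.68*q + 7.78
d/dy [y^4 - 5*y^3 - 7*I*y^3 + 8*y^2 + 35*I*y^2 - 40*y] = 4*y^3 + y^2*(-15 - 21*I) + y*(16 + 70*I) - 40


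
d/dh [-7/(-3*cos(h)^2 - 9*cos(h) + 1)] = 21*(2*cos(h) + 3)*sin(h)/(3*cos(h)^2 + 9*cos(h) - 1)^2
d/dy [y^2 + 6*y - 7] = 2*y + 6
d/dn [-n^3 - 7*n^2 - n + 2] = -3*n^2 - 14*n - 1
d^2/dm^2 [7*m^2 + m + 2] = 14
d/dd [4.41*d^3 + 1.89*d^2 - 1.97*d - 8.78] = 13.23*d^2 + 3.78*d - 1.97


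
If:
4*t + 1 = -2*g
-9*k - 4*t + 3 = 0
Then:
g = -2*t - 1/2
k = 1/3 - 4*t/9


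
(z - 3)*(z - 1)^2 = z^3 - 5*z^2 + 7*z - 3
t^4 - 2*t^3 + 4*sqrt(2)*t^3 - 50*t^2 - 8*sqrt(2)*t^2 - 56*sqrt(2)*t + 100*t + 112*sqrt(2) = (t - 2)*(t - 4*sqrt(2))*(t + sqrt(2))*(t + 7*sqrt(2))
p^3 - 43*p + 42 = (p - 6)*(p - 1)*(p + 7)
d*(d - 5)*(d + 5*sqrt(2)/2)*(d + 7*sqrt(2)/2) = d^4 - 5*d^3 + 6*sqrt(2)*d^3 - 30*sqrt(2)*d^2 + 35*d^2/2 - 175*d/2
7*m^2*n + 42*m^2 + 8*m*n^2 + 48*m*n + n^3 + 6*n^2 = (m + n)*(7*m + n)*(n + 6)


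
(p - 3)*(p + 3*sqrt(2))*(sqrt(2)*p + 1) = sqrt(2)*p^3 - 3*sqrt(2)*p^2 + 7*p^2 - 21*p + 3*sqrt(2)*p - 9*sqrt(2)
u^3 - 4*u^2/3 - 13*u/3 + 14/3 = (u - 7/3)*(u - 1)*(u + 2)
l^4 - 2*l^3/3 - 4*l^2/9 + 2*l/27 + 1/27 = (l - 1)*(l - 1/3)*(l + 1/3)^2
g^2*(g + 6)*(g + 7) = g^4 + 13*g^3 + 42*g^2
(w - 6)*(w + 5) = w^2 - w - 30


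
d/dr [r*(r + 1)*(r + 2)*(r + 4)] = 4*r^3 + 21*r^2 + 28*r + 8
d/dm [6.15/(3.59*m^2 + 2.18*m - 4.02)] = (-44.157*m - 13.407)/(3.59*m^2 + 2.18*m - 4.02)^2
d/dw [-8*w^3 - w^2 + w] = -24*w^2 - 2*w + 1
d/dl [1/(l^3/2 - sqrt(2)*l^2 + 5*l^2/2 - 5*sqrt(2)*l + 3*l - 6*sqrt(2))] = 2*(-3*l^2 - 10*l + 4*sqrt(2)*l - 6 + 10*sqrt(2))/(l^3 - 2*sqrt(2)*l^2 + 5*l^2 - 10*sqrt(2)*l + 6*l - 12*sqrt(2))^2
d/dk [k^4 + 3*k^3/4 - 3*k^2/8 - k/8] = 4*k^3 + 9*k^2/4 - 3*k/4 - 1/8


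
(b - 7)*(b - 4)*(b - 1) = b^3 - 12*b^2 + 39*b - 28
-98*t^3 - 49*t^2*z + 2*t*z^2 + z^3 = (-7*t + z)*(2*t + z)*(7*t + z)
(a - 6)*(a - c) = a^2 - a*c - 6*a + 6*c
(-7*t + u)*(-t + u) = 7*t^2 - 8*t*u + u^2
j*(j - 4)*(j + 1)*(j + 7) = j^4 + 4*j^3 - 25*j^2 - 28*j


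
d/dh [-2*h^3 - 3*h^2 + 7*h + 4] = -6*h^2 - 6*h + 7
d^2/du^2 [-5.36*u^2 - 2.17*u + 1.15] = -10.7200000000000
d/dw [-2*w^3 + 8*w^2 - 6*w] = -6*w^2 + 16*w - 6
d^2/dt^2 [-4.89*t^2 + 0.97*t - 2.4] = -9.78000000000000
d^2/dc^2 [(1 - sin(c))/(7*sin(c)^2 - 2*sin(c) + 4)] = (49*sin(c)^5 - 182*sin(c)^4 - 224*sin(c)^3 + 410*sin(c)^2 + 92*sin(c) - 64)/(7*sin(c)^2 - 2*sin(c) + 4)^3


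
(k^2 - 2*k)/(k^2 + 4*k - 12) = k/(k + 6)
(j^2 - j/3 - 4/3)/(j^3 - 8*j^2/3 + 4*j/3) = (3*j^2 - j - 4)/(j*(3*j^2 - 8*j + 4))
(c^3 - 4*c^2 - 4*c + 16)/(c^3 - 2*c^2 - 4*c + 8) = (c - 4)/(c - 2)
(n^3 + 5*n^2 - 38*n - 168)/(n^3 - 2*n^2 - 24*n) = (n + 7)/n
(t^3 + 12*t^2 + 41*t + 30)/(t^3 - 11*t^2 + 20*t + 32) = (t^2 + 11*t + 30)/(t^2 - 12*t + 32)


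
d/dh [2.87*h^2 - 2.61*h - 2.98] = 5.74*h - 2.61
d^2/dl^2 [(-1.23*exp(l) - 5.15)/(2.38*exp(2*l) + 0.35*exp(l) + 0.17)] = (-6.96721199999999*exp(4*l) - 115.66205*exp(3*l) - 9.883902*exp(2*l) + 7.77707*exp(l) + 0.270878)*exp(l)/(13.481272*exp(6*l) + 5.94762*exp(5*l) + 3.763494*exp(4*l) + 0.892535*exp(3*l) + 0.268821*exp(2*l) + 0.030345*exp(l) + 0.004913)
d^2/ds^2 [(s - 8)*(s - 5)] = 2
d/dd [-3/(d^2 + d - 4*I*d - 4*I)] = 3*(2*d + 1 - 4*I)/(d^2 + d - 4*I*d - 4*I)^2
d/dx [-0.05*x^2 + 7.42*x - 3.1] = 7.42 - 0.1*x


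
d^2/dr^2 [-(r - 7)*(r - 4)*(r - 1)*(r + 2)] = -12*r^2 + 60*r - 30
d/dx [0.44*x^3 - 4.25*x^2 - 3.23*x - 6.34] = 1.32*x^2 - 8.5*x - 3.23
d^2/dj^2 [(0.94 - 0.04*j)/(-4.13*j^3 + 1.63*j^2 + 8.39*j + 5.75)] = (4.093656*j^5 - 194.017488*j^4 + 104.232384*j^3 + 191.843832*j^2 - 213.316248*j - 118.576248)/(70.444997*j^9 - 83.408241*j^8 - 396.403182*j^7 + 40.321574*j^6 + 1037.534496*j^5 + 805.400256*j^4 - 652.756994*j^3 - 1375.93935*j^2 - 832.183125*j - 190.109375)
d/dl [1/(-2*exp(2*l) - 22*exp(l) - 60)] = (exp(l) + 11/2)*exp(l)/(exp(2*l) + 11*exp(l) + 30)^2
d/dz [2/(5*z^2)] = -4/(5*z^3)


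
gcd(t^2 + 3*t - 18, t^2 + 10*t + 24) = t + 6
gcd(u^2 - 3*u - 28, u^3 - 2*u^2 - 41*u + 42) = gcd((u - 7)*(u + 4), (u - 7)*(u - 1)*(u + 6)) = u - 7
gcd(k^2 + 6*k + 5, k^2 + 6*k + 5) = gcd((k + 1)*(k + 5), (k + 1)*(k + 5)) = k^2 + 6*k + 5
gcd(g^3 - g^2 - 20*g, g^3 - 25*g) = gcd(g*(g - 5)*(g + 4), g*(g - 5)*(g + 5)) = g^2 - 5*g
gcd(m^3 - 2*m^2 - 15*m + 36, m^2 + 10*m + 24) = m + 4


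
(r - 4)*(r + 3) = r^2 - r - 12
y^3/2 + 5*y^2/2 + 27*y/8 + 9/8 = (y/2 + 1/4)*(y + 3/2)*(y + 3)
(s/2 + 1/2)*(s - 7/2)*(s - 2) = s^3/2 - 9*s^2/4 + 3*s/4 + 7/2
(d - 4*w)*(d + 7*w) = d^2 + 3*d*w - 28*w^2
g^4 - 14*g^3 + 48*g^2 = g^2*(g - 8)*(g - 6)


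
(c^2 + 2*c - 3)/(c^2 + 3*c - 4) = (c + 3)/(c + 4)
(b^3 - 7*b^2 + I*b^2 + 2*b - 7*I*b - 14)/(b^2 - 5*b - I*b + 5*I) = (b^2 + b*(-7 + 2*I) - 14*I)/(b - 5)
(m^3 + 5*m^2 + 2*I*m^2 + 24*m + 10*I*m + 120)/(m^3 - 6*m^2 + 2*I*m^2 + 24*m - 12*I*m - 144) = (m + 5)/(m - 6)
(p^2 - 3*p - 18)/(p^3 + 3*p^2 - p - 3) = (p - 6)/(p^2 - 1)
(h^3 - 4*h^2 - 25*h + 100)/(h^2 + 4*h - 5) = (h^2 - 9*h + 20)/(h - 1)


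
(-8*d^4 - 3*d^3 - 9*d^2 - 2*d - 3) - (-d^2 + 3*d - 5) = -8*d^4 - 3*d^3 - 8*d^2 - 5*d + 2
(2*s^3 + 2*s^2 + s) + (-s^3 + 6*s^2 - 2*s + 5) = s^3 + 8*s^2 - s + 5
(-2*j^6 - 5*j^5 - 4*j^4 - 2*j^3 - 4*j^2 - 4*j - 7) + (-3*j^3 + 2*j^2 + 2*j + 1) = -2*j^6 - 5*j^5 - 4*j^4 - 5*j^3 - 2*j^2 - 2*j - 6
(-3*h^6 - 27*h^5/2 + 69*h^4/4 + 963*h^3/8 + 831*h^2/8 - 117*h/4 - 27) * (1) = -3*h^6 - 27*h^5/2 + 69*h^4/4 + 963*h^3/8 + 831*h^2/8 - 117*h/4 - 27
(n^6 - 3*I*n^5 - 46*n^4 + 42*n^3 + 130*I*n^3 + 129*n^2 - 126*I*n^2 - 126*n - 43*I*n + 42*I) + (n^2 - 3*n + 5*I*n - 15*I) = n^6 - 3*I*n^5 - 46*n^4 + 42*n^3 + 130*I*n^3 + 130*n^2 - 126*I*n^2 - 129*n - 38*I*n + 27*I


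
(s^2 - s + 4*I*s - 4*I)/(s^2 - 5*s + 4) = (s + 4*I)/(s - 4)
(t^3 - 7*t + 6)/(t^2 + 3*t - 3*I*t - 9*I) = (t^2 - 3*t + 2)/(t - 3*I)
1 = 1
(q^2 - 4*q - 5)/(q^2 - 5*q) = (q + 1)/q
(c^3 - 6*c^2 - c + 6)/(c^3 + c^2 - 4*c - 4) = (c^2 - 7*c + 6)/(c^2 - 4)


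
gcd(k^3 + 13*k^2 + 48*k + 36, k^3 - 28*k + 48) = k + 6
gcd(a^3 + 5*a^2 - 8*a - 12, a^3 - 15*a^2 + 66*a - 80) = a - 2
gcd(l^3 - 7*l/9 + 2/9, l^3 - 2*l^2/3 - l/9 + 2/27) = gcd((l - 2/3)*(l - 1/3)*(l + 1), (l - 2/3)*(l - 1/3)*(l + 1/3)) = l^2 - l + 2/9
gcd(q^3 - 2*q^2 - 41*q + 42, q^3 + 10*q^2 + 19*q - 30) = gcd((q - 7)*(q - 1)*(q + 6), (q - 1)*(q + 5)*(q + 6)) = q^2 + 5*q - 6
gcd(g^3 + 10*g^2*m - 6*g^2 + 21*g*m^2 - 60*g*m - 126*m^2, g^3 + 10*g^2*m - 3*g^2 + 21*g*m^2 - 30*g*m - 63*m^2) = g^2 + 10*g*m + 21*m^2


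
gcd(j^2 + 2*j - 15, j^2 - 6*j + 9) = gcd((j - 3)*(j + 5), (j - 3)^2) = j - 3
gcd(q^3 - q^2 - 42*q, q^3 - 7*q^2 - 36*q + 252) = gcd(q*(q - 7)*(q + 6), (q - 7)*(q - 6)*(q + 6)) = q^2 - q - 42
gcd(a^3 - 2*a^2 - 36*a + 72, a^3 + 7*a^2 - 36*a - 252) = a^2 - 36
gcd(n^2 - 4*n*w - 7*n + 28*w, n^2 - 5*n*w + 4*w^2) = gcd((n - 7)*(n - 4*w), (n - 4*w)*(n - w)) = -n + 4*w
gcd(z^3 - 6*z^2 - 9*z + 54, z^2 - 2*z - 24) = z - 6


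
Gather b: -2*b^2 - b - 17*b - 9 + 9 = -2*b^2 - 18*b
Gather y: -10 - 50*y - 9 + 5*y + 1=-45*y - 18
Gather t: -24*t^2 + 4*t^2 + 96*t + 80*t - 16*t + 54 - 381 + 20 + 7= -20*t^2 + 160*t - 300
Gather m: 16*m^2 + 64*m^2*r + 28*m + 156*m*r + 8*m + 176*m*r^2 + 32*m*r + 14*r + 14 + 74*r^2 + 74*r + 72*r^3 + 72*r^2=m^2*(64*r + 16) + m*(176*r^2 + 188*r + 36) + 72*r^3 + 146*r^2 + 88*r + 14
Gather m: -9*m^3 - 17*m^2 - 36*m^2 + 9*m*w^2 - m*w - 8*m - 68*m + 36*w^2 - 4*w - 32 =-9*m^3 - 53*m^2 + m*(9*w^2 - w - 76) + 36*w^2 - 4*w - 32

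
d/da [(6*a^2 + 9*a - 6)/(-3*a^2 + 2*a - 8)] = 3*(13*a^2 - 44*a - 20)/(9*a^4 - 12*a^3 + 52*a^2 - 32*a + 64)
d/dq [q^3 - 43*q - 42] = 3*q^2 - 43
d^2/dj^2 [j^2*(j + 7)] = 6*j + 14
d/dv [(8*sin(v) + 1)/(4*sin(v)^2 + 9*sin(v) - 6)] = (-8*sin(v) + 16*cos(2*v) - 73)*cos(v)/(4*sin(v)^2 + 9*sin(v) - 6)^2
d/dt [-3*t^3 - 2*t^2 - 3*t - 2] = -9*t^2 - 4*t - 3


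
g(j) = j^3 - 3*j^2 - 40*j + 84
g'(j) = 3*j^2 - 6*j - 40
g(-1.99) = 143.84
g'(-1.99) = -16.18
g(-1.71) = 138.63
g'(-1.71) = -20.97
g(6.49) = -28.60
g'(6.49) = 47.42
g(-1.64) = 137.12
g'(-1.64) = -22.09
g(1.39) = 25.29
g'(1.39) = -42.54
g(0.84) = 48.88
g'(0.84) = -42.92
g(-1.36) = 130.34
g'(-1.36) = -26.29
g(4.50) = -65.62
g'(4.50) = -6.25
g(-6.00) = 0.00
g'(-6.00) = 104.00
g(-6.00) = 0.00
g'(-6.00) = 104.00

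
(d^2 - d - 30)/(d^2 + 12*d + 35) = (d - 6)/(d + 7)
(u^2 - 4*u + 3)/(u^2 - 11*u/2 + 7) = 2*(u^2 - 4*u + 3)/(2*u^2 - 11*u + 14)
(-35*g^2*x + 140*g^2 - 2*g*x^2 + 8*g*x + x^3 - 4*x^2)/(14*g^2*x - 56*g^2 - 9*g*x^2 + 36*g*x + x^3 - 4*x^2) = (5*g + x)/(-2*g + x)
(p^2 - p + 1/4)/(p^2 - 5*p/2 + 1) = (p - 1/2)/(p - 2)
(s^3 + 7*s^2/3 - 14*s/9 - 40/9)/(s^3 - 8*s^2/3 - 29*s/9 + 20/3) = (s + 2)/(s - 3)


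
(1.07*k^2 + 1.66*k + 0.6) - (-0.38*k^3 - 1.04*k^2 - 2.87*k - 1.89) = 0.38*k^3 + 2.11*k^2 + 4.53*k + 2.49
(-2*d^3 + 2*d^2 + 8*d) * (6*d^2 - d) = -12*d^5 + 14*d^4 + 46*d^3 - 8*d^2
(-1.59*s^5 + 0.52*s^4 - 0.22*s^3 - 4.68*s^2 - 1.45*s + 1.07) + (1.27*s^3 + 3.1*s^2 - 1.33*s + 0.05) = -1.59*s^5 + 0.52*s^4 + 1.05*s^3 - 1.58*s^2 - 2.78*s + 1.12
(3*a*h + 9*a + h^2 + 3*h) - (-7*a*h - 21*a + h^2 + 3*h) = 10*a*h + 30*a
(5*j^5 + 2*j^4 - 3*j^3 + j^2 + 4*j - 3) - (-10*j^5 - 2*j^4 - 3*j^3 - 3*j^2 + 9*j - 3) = 15*j^5 + 4*j^4 + 4*j^2 - 5*j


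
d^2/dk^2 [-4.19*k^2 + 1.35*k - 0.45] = -8.38000000000000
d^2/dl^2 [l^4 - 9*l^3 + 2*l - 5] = 6*l*(2*l - 9)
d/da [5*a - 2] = 5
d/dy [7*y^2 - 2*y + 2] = 14*y - 2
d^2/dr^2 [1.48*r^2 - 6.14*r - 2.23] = 2.96000000000000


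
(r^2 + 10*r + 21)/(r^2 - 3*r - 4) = (r^2 + 10*r + 21)/(r^2 - 3*r - 4)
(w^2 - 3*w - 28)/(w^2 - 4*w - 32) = (w - 7)/(w - 8)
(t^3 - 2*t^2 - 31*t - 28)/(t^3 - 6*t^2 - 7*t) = (t + 4)/t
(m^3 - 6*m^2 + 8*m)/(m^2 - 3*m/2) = 2*(m^2 - 6*m + 8)/(2*m - 3)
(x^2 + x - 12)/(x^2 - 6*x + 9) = (x + 4)/(x - 3)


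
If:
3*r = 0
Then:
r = 0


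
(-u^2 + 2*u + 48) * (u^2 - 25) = -u^4 + 2*u^3 + 73*u^2 - 50*u - 1200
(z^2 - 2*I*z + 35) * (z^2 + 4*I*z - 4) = z^4 + 2*I*z^3 + 39*z^2 + 148*I*z - 140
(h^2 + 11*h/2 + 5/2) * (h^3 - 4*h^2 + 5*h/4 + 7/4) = h^5 + 3*h^4/2 - 73*h^3/4 - 11*h^2/8 + 51*h/4 + 35/8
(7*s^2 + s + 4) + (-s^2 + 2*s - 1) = 6*s^2 + 3*s + 3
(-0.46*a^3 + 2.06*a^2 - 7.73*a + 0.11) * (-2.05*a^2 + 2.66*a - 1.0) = 0.943*a^5 - 5.4466*a^4 + 21.7861*a^3 - 22.8473*a^2 + 8.0226*a - 0.11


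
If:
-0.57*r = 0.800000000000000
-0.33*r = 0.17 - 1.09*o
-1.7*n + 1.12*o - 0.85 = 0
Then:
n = -0.68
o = -0.27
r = -1.40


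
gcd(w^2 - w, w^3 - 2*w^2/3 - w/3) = w^2 - w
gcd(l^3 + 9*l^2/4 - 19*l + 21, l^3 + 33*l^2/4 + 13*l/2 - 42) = l^2 + 17*l/4 - 21/2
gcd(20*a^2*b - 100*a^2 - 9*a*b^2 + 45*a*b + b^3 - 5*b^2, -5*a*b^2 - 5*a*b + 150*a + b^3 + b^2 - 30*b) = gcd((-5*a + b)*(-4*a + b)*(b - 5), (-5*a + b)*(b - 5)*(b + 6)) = 5*a*b - 25*a - b^2 + 5*b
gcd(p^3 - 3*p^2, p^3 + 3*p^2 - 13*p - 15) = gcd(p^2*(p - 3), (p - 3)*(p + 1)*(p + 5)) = p - 3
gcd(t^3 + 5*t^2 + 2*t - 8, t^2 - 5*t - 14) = t + 2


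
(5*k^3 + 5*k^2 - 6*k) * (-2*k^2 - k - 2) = -10*k^5 - 15*k^4 - 3*k^3 - 4*k^2 + 12*k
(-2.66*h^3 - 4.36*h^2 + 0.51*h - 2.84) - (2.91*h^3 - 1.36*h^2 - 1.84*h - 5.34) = -5.57*h^3 - 3.0*h^2 + 2.35*h + 2.5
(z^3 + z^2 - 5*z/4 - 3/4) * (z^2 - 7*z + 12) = z^5 - 6*z^4 + 15*z^3/4 + 20*z^2 - 39*z/4 - 9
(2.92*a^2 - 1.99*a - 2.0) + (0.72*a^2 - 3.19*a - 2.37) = 3.64*a^2 - 5.18*a - 4.37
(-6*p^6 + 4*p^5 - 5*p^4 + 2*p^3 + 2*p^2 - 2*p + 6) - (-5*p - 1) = -6*p^6 + 4*p^5 - 5*p^4 + 2*p^3 + 2*p^2 + 3*p + 7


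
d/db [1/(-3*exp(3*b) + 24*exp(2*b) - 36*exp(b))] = (exp(2*b) - 16*exp(b)/3 + 4)*exp(-b)/(exp(2*b) - 8*exp(b) + 12)^2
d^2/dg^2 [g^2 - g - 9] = 2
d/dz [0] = 0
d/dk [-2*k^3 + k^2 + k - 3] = -6*k^2 + 2*k + 1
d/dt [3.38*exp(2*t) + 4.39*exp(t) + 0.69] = (6.76*exp(t) + 4.39)*exp(t)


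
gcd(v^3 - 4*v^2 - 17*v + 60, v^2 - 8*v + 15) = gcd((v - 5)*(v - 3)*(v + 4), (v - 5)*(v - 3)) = v^2 - 8*v + 15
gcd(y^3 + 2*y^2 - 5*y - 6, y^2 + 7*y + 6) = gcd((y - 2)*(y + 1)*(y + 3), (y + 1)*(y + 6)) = y + 1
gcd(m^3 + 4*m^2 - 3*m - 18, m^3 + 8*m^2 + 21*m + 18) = m^2 + 6*m + 9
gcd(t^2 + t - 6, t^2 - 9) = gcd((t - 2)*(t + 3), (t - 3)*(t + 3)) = t + 3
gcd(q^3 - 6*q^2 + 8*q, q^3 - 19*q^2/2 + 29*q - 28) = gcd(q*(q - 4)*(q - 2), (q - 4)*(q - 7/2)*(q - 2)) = q^2 - 6*q + 8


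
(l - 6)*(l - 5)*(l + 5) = l^3 - 6*l^2 - 25*l + 150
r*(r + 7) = r^2 + 7*r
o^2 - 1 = (o - 1)*(o + 1)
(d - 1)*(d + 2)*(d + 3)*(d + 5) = d^4 + 9*d^3 + 21*d^2 - d - 30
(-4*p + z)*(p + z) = -4*p^2 - 3*p*z + z^2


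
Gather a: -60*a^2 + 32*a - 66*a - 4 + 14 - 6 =-60*a^2 - 34*a + 4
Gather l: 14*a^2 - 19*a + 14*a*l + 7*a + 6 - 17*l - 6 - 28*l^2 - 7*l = 14*a^2 - 12*a - 28*l^2 + l*(14*a - 24)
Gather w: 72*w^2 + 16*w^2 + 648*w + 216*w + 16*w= 88*w^2 + 880*w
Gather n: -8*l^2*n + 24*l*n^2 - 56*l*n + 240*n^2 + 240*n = n^2*(24*l + 240) + n*(-8*l^2 - 56*l + 240)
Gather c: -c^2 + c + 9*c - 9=-c^2 + 10*c - 9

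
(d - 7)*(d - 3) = d^2 - 10*d + 21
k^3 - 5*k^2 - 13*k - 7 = (k - 7)*(k + 1)^2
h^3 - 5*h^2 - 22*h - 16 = (h - 8)*(h + 1)*(h + 2)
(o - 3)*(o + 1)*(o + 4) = o^3 + 2*o^2 - 11*o - 12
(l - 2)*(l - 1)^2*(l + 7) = l^4 + 3*l^3 - 23*l^2 + 33*l - 14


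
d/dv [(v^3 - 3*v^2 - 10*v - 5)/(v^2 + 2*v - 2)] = (v^4 + 4*v^3 - 2*v^2 + 22*v + 30)/(v^4 + 4*v^3 - 8*v + 4)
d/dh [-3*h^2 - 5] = -6*h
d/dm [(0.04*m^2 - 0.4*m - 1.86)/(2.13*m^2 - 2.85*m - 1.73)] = (0.738*m^2 + 7.7852*m - 4.609)/(4.5369*m^4 - 12.141*m^3 + 0.752700000000001*m^2 + 9.861*m + 2.9929)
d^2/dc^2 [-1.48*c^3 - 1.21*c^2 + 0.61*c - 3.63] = -8.88*c - 2.42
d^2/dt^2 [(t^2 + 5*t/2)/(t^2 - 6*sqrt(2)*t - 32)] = (5*t^3 + 12*sqrt(2)*t^3 + 192*t^2 + 480*t - 960*sqrt(2) + 2048)/(t^6 - 18*sqrt(2)*t^5 + 120*t^4 + 720*sqrt(2)*t^3 - 3840*t^2 - 18432*sqrt(2)*t - 32768)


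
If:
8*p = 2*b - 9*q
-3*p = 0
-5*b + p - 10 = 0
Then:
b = -2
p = 0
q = -4/9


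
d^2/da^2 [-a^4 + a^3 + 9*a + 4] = 6*a*(1 - 2*a)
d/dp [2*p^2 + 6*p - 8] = 4*p + 6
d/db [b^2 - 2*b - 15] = 2*b - 2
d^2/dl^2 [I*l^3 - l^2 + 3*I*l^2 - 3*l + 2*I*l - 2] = 6*I*l - 2 + 6*I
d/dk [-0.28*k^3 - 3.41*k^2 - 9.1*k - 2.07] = -0.84*k^2 - 6.82*k - 9.1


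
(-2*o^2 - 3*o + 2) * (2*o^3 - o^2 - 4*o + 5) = -4*o^5 - 4*o^4 + 15*o^3 - 23*o + 10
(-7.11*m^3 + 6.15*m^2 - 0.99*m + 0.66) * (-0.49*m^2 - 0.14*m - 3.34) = 3.4839*m^5 - 2.0181*m^4 + 23.3715*m^3 - 20.7258*m^2 + 3.2142*m - 2.2044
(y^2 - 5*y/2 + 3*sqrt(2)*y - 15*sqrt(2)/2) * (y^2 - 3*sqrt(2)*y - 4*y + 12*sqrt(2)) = y^4 - 13*y^3/2 - 8*y^2 + 117*y - 180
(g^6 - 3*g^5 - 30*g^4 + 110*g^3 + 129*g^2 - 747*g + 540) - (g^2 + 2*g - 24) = g^6 - 3*g^5 - 30*g^4 + 110*g^3 + 128*g^2 - 749*g + 564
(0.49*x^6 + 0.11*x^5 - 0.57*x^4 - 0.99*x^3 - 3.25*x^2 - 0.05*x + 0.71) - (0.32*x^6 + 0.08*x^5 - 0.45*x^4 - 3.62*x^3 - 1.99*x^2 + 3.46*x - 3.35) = 0.17*x^6 + 0.03*x^5 - 0.12*x^4 + 2.63*x^3 - 1.26*x^2 - 3.51*x + 4.06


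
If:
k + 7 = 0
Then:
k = -7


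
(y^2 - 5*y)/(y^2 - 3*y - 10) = y/(y + 2)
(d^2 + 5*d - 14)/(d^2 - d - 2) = (d + 7)/(d + 1)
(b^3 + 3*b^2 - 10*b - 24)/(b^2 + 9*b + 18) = (b^3 + 3*b^2 - 10*b - 24)/(b^2 + 9*b + 18)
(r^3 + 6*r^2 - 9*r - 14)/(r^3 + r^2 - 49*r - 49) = (r - 2)/(r - 7)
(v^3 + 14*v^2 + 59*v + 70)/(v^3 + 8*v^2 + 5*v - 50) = (v^2 + 9*v + 14)/(v^2 + 3*v - 10)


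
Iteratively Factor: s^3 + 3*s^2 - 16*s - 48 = (s + 3)*(s^2 - 16) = (s - 4)*(s + 3)*(s + 4)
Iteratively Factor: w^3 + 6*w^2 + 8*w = (w)*(w^2 + 6*w + 8) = w*(w + 4)*(w + 2)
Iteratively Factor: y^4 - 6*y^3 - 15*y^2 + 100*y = (y - 5)*(y^3 - y^2 - 20*y) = (y - 5)*(y + 4)*(y^2 - 5*y) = y*(y - 5)*(y + 4)*(y - 5)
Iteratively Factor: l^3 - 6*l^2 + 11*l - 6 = (l - 3)*(l^2 - 3*l + 2) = (l - 3)*(l - 2)*(l - 1)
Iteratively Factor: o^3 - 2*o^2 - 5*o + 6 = (o - 1)*(o^2 - o - 6) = (o - 3)*(o - 1)*(o + 2)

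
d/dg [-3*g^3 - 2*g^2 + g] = -9*g^2 - 4*g + 1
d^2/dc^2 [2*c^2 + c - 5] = 4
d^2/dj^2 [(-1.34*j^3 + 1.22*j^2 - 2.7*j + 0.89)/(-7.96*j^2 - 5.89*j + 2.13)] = (2.27373675443232e-13*j^5 + 5.6843418860808e-14*j^4 + 594.964268*j^3 - 563.327508*j^2 + 60.78174*j - 35.254738)/(504.358336*j^6 + 1119.599472*j^5 + 423.566724*j^4 - 394.846163*j^3 - 113.341347*j^2 + 80.167023*j - 9.663597)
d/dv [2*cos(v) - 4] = -2*sin(v)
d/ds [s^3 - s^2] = s*(3*s - 2)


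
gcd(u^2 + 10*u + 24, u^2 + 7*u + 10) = 1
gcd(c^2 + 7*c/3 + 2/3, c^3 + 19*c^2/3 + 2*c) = c + 1/3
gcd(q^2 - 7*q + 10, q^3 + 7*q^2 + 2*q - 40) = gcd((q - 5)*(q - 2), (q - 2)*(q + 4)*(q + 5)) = q - 2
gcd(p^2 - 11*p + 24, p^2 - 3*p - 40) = p - 8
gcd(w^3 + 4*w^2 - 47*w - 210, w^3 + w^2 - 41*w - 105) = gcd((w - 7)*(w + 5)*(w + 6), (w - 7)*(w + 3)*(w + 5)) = w^2 - 2*w - 35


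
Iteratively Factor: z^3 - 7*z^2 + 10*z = (z)*(z^2 - 7*z + 10) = z*(z - 2)*(z - 5)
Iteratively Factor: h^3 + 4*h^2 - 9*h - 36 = (h + 4)*(h^2 - 9) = (h - 3)*(h + 4)*(h + 3)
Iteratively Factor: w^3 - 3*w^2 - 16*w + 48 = (w - 4)*(w^2 + w - 12) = (w - 4)*(w + 4)*(w - 3)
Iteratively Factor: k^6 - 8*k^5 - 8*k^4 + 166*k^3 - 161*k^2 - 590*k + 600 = (k + 2)*(k^5 - 10*k^4 + 12*k^3 + 142*k^2 - 445*k + 300) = (k - 5)*(k + 2)*(k^4 - 5*k^3 - 13*k^2 + 77*k - 60) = (k - 5)*(k - 3)*(k + 2)*(k^3 - 2*k^2 - 19*k + 20) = (k - 5)^2*(k - 3)*(k + 2)*(k^2 + 3*k - 4) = (k - 5)^2*(k - 3)*(k + 2)*(k + 4)*(k - 1)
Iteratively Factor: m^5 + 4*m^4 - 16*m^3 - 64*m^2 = (m + 4)*(m^4 - 16*m^2) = m*(m + 4)*(m^3 - 16*m) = m*(m - 4)*(m + 4)*(m^2 + 4*m) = m^2*(m - 4)*(m + 4)*(m + 4)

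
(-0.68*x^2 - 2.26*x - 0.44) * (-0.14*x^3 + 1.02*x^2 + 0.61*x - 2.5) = 0.0952*x^5 - 0.3772*x^4 - 2.6584*x^3 - 0.1274*x^2 + 5.3816*x + 1.1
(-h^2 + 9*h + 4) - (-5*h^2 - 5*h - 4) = 4*h^2 + 14*h + 8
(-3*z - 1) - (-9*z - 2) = 6*z + 1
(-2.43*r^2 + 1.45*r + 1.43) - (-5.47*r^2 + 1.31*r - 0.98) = 3.04*r^2 + 0.14*r + 2.41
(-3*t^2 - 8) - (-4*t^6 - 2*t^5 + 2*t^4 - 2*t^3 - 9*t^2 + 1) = 4*t^6 + 2*t^5 - 2*t^4 + 2*t^3 + 6*t^2 - 9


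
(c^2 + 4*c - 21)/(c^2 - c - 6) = (c + 7)/(c + 2)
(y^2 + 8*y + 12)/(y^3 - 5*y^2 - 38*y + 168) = (y + 2)/(y^2 - 11*y + 28)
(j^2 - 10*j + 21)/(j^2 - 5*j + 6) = (j - 7)/(j - 2)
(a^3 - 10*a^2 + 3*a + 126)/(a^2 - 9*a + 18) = (a^2 - 4*a - 21)/(a - 3)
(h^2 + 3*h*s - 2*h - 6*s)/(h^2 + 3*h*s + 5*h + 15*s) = (h - 2)/(h + 5)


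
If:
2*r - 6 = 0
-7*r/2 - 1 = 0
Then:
No Solution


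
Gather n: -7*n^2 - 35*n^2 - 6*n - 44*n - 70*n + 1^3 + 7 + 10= -42*n^2 - 120*n + 18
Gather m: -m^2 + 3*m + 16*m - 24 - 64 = -m^2 + 19*m - 88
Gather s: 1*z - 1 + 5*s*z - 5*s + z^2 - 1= s*(5*z - 5) + z^2 + z - 2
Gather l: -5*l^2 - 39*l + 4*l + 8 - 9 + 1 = -5*l^2 - 35*l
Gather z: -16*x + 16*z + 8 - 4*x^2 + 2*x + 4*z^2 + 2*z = -4*x^2 - 14*x + 4*z^2 + 18*z + 8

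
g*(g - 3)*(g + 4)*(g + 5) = g^4 + 6*g^3 - 7*g^2 - 60*g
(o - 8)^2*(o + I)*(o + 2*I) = o^4 - 16*o^3 + 3*I*o^3 + 62*o^2 - 48*I*o^2 + 32*o + 192*I*o - 128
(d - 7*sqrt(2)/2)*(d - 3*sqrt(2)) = d^2 - 13*sqrt(2)*d/2 + 21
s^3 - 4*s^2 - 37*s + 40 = (s - 8)*(s - 1)*(s + 5)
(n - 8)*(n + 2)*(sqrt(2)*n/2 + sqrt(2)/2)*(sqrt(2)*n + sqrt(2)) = n^4 - 4*n^3 - 27*n^2 - 38*n - 16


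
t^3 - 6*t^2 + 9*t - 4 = (t - 4)*(t - 1)^2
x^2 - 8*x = x*(x - 8)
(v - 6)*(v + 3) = v^2 - 3*v - 18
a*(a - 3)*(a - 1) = a^3 - 4*a^2 + 3*a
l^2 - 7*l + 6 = (l - 6)*(l - 1)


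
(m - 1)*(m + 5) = m^2 + 4*m - 5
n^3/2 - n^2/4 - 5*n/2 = n*(n/2 + 1)*(n - 5/2)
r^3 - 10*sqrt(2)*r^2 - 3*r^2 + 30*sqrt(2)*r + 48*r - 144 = (r - 3)*(r - 6*sqrt(2))*(r - 4*sqrt(2))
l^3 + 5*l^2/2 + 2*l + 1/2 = (l + 1/2)*(l + 1)^2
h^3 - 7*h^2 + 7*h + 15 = (h - 5)*(h - 3)*(h + 1)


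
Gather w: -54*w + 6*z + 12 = -54*w + 6*z + 12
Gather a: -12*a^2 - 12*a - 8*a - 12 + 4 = -12*a^2 - 20*a - 8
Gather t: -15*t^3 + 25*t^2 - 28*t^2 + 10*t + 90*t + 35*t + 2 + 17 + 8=-15*t^3 - 3*t^2 + 135*t + 27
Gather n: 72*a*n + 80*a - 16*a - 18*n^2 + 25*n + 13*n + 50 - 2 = 64*a - 18*n^2 + n*(72*a + 38) + 48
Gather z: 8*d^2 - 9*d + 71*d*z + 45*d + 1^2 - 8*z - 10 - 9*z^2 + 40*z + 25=8*d^2 + 36*d - 9*z^2 + z*(71*d + 32) + 16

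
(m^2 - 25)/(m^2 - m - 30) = (m - 5)/(m - 6)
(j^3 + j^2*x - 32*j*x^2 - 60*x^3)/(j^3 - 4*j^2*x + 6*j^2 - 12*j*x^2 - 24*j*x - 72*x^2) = (j + 5*x)/(j + 6)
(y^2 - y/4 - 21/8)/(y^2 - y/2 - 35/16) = 2*(2*y + 3)/(4*y + 5)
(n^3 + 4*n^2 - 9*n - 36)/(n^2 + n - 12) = n + 3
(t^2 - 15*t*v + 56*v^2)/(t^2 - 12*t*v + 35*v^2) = (t - 8*v)/(t - 5*v)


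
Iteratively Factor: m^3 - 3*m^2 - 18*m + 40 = (m + 4)*(m^2 - 7*m + 10) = (m - 5)*(m + 4)*(m - 2)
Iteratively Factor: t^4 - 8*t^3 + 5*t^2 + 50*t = (t)*(t^3 - 8*t^2 + 5*t + 50) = t*(t + 2)*(t^2 - 10*t + 25) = t*(t - 5)*(t + 2)*(t - 5)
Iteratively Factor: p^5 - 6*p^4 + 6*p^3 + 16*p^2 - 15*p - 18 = (p - 3)*(p^4 - 3*p^3 - 3*p^2 + 7*p + 6) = (p - 3)^2*(p^3 - 3*p - 2) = (p - 3)^2*(p + 1)*(p^2 - p - 2) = (p - 3)^2*(p - 2)*(p + 1)*(p + 1)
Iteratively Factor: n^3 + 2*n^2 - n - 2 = (n + 2)*(n^2 - 1) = (n - 1)*(n + 2)*(n + 1)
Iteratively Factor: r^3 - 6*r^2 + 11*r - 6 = (r - 3)*(r^2 - 3*r + 2) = (r - 3)*(r - 1)*(r - 2)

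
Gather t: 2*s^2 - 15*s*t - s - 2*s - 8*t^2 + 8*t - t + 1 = 2*s^2 - 3*s - 8*t^2 + t*(7 - 15*s) + 1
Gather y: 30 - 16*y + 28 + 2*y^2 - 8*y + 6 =2*y^2 - 24*y + 64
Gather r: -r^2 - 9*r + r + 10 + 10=-r^2 - 8*r + 20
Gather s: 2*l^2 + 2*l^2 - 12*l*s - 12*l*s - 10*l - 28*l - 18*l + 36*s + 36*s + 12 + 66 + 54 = 4*l^2 - 56*l + s*(72 - 24*l) + 132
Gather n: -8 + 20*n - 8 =20*n - 16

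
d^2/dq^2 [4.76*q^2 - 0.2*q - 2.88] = 9.52000000000000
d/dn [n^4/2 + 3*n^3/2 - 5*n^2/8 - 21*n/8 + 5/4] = 2*n^3 + 9*n^2/2 - 5*n/4 - 21/8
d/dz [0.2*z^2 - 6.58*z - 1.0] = 0.4*z - 6.58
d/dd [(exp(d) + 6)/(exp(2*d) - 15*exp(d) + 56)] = (-(exp(d) + 6)*(2*exp(d) - 15) + exp(2*d) - 15*exp(d) + 56)*exp(d)/(exp(2*d) - 15*exp(d) + 56)^2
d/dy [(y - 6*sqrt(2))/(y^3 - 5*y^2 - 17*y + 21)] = (y^3 - 5*y^2 - 17*y + (y - 6*sqrt(2))*(-3*y^2 + 10*y + 17) + 21)/(y^3 - 5*y^2 - 17*y + 21)^2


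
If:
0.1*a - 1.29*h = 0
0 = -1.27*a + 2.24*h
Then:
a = 0.00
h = 0.00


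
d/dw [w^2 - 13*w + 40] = 2*w - 13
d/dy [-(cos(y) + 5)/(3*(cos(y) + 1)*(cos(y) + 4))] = (sin(y)^2 - 10*cos(y) - 22)*sin(y)/(3*(cos(y) + 1)^2*(cos(y) + 4)^2)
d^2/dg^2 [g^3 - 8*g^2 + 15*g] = 6*g - 16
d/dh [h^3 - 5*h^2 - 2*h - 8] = 3*h^2 - 10*h - 2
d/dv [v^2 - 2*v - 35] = 2*v - 2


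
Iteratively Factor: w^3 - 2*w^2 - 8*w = (w + 2)*(w^2 - 4*w) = (w - 4)*(w + 2)*(w)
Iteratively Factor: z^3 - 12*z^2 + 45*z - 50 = (z - 5)*(z^2 - 7*z + 10) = (z - 5)^2*(z - 2)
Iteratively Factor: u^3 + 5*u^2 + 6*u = (u + 3)*(u^2 + 2*u) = u*(u + 3)*(u + 2)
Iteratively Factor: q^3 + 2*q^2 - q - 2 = (q + 2)*(q^2 - 1) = (q + 1)*(q + 2)*(q - 1)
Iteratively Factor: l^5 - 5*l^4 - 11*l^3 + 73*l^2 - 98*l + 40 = (l + 4)*(l^4 - 9*l^3 + 25*l^2 - 27*l + 10) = (l - 1)*(l + 4)*(l^3 - 8*l^2 + 17*l - 10) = (l - 5)*(l - 1)*(l + 4)*(l^2 - 3*l + 2) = (l - 5)*(l - 1)^2*(l + 4)*(l - 2)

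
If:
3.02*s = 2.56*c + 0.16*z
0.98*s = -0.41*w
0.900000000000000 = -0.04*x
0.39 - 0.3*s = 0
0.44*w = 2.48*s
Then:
No Solution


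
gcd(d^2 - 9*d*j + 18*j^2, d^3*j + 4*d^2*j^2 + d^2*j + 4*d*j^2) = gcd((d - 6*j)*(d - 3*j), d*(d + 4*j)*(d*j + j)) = 1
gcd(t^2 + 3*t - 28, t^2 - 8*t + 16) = t - 4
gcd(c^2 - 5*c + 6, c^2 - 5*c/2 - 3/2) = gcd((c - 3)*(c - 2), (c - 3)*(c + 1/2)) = c - 3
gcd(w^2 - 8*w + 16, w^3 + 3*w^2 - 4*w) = 1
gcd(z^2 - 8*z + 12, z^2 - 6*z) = z - 6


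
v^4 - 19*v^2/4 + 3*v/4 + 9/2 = (v - 3/2)^2*(v + 1)*(v + 2)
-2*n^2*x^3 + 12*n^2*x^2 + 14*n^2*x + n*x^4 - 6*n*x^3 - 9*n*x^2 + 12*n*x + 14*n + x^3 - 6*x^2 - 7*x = (-2*n + x)*(x - 7)*(x + 1)*(n*x + 1)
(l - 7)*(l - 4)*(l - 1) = l^3 - 12*l^2 + 39*l - 28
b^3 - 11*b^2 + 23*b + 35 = (b - 7)*(b - 5)*(b + 1)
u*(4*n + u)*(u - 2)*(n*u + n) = 4*n^2*u^3 - 4*n^2*u^2 - 8*n^2*u + n*u^4 - n*u^3 - 2*n*u^2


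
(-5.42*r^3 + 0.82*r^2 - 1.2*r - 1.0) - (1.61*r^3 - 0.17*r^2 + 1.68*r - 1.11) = -7.03*r^3 + 0.99*r^2 - 2.88*r + 0.11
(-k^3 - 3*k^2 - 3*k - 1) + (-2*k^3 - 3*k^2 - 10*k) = -3*k^3 - 6*k^2 - 13*k - 1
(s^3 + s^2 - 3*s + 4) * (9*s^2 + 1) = 9*s^5 + 9*s^4 - 26*s^3 + 37*s^2 - 3*s + 4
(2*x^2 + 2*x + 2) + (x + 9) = 2*x^2 + 3*x + 11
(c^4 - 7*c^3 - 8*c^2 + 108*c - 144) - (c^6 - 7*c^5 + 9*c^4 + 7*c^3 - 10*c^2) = -c^6 + 7*c^5 - 8*c^4 - 14*c^3 + 2*c^2 + 108*c - 144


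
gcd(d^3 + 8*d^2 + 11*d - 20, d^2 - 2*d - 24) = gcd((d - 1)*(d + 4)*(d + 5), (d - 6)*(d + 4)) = d + 4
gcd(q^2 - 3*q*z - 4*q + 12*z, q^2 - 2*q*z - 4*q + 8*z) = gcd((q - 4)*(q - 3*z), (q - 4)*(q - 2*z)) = q - 4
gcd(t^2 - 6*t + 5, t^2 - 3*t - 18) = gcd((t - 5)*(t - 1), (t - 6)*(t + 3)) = 1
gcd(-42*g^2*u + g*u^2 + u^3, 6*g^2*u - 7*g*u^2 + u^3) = -6*g*u + u^2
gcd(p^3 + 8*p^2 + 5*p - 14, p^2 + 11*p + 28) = p + 7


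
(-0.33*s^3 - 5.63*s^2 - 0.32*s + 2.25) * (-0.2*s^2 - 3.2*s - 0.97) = 0.066*s^5 + 2.182*s^4 + 18.4001*s^3 + 6.0351*s^2 - 6.8896*s - 2.1825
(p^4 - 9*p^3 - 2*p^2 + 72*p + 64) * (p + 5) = p^5 - 4*p^4 - 47*p^3 + 62*p^2 + 424*p + 320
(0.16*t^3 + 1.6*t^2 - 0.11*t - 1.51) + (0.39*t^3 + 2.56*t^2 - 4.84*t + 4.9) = 0.55*t^3 + 4.16*t^2 - 4.95*t + 3.39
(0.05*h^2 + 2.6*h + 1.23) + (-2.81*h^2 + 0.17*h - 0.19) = -2.76*h^2 + 2.77*h + 1.04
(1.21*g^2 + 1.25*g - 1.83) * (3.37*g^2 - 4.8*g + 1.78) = 4.0777*g^4 - 1.5955*g^3 - 10.0133*g^2 + 11.009*g - 3.2574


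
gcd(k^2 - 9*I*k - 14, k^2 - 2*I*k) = k - 2*I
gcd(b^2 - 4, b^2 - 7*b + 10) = b - 2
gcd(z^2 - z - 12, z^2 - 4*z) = z - 4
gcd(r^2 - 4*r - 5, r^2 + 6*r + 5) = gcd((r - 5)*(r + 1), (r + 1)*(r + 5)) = r + 1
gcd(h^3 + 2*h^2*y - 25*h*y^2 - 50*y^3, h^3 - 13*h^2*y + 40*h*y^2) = -h + 5*y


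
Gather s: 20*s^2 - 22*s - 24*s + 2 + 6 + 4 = 20*s^2 - 46*s + 12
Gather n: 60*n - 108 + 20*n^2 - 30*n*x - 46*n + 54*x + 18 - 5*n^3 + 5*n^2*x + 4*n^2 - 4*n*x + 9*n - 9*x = -5*n^3 + n^2*(5*x + 24) + n*(23 - 34*x) + 45*x - 90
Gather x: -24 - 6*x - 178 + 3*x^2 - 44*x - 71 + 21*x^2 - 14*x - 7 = 24*x^2 - 64*x - 280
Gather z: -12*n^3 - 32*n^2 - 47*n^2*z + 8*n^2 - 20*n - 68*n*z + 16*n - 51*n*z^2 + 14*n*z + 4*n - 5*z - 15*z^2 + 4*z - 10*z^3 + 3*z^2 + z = -12*n^3 - 24*n^2 - 10*z^3 + z^2*(-51*n - 12) + z*(-47*n^2 - 54*n)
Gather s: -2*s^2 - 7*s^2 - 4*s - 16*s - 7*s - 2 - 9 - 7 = -9*s^2 - 27*s - 18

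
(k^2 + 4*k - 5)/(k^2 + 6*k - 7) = (k + 5)/(k + 7)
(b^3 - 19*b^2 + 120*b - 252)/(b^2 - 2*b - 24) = (b^2 - 13*b + 42)/(b + 4)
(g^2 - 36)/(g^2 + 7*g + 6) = (g - 6)/(g + 1)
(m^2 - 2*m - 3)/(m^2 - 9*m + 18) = (m + 1)/(m - 6)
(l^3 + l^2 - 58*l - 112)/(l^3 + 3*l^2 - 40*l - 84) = (l - 8)/(l - 6)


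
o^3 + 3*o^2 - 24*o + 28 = (o - 2)^2*(o + 7)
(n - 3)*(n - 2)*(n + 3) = n^3 - 2*n^2 - 9*n + 18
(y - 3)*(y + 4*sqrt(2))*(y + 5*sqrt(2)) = y^3 - 3*y^2 + 9*sqrt(2)*y^2 - 27*sqrt(2)*y + 40*y - 120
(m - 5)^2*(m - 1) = m^3 - 11*m^2 + 35*m - 25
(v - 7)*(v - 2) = v^2 - 9*v + 14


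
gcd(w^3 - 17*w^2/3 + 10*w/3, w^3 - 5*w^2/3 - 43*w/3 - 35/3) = w - 5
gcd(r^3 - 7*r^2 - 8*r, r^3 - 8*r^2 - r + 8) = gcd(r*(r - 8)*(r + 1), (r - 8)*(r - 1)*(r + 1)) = r^2 - 7*r - 8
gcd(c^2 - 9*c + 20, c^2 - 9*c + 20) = c^2 - 9*c + 20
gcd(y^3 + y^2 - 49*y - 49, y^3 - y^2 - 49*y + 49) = y^2 - 49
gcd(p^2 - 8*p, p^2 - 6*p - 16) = p - 8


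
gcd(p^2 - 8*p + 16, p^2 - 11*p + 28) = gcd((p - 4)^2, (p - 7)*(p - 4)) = p - 4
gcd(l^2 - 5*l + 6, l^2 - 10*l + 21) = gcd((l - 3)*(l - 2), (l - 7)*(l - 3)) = l - 3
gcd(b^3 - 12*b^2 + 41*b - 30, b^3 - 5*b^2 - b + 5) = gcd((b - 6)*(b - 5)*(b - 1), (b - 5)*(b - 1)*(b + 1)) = b^2 - 6*b + 5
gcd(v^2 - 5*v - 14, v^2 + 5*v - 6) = 1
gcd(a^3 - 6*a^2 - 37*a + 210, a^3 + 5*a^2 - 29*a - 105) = a - 5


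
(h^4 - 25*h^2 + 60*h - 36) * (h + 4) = h^5 + 4*h^4 - 25*h^3 - 40*h^2 + 204*h - 144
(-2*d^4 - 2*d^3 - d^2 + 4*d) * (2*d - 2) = -4*d^5 + 2*d^3 + 10*d^2 - 8*d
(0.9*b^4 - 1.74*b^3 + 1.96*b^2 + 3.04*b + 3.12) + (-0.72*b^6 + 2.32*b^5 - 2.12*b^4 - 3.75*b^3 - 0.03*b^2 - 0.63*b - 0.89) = -0.72*b^6 + 2.32*b^5 - 1.22*b^4 - 5.49*b^3 + 1.93*b^2 + 2.41*b + 2.23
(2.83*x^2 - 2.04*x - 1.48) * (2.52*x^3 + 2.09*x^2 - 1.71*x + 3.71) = 7.1316*x^5 + 0.773899999999999*x^4 - 12.8325*x^3 + 10.8945*x^2 - 5.0376*x - 5.4908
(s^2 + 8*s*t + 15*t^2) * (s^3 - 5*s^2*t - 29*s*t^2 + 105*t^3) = s^5 + 3*s^4*t - 54*s^3*t^2 - 202*s^2*t^3 + 405*s*t^4 + 1575*t^5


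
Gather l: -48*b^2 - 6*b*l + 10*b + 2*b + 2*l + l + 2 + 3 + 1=-48*b^2 + 12*b + l*(3 - 6*b) + 6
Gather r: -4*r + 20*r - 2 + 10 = 16*r + 8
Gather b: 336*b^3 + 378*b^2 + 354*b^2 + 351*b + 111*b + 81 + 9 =336*b^3 + 732*b^2 + 462*b + 90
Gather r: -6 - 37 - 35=-78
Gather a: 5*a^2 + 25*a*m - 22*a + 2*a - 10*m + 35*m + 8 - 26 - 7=5*a^2 + a*(25*m - 20) + 25*m - 25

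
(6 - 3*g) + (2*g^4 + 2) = 2*g^4 - 3*g + 8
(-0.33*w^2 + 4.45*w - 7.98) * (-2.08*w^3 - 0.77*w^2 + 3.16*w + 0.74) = 0.6864*w^5 - 9.0019*w^4 + 12.1291*w^3 + 19.9624*w^2 - 21.9238*w - 5.9052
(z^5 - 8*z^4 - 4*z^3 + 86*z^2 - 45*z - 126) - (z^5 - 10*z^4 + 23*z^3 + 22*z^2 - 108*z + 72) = 2*z^4 - 27*z^3 + 64*z^2 + 63*z - 198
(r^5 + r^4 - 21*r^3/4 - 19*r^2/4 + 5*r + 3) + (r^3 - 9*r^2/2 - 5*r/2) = r^5 + r^4 - 17*r^3/4 - 37*r^2/4 + 5*r/2 + 3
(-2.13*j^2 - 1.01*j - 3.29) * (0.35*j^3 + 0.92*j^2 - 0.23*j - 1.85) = -0.7455*j^5 - 2.3131*j^4 - 1.5908*j^3 + 1.146*j^2 + 2.6252*j + 6.0865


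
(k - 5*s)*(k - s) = k^2 - 6*k*s + 5*s^2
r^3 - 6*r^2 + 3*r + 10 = (r - 5)*(r - 2)*(r + 1)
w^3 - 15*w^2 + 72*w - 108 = (w - 6)^2*(w - 3)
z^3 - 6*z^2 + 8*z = z*(z - 4)*(z - 2)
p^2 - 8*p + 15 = (p - 5)*(p - 3)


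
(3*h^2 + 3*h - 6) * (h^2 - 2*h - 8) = 3*h^4 - 3*h^3 - 36*h^2 - 12*h + 48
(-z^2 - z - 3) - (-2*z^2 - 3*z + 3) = z^2 + 2*z - 6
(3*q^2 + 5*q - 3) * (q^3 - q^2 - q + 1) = 3*q^5 + 2*q^4 - 11*q^3 + q^2 + 8*q - 3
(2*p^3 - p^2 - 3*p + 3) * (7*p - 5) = 14*p^4 - 17*p^3 - 16*p^2 + 36*p - 15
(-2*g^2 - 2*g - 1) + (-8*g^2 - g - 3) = -10*g^2 - 3*g - 4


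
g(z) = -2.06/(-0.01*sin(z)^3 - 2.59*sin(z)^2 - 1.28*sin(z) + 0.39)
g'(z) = -2.06*(0.03*sin(z)^2*cos(z) + 5.18*sin(z)*cos(z) + 1.28*cos(z))/(-0.01*sin(z)^3 - 2.59*sin(z)^2 - 1.28*sin(z) + 0.39)^2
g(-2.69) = -4.52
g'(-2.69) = -8.68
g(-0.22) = -3.77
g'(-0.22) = -1.02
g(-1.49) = 2.30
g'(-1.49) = 0.80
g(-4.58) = 0.60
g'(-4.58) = 0.15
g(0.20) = -61.68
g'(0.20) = -4181.45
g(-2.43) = -16.59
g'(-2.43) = -211.57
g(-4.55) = 0.60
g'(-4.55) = 0.18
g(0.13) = -11.41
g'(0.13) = -122.35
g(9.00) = 3.56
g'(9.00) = 19.21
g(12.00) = -6.19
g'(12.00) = 23.42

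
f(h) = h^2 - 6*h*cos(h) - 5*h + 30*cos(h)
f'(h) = 6*h*sin(h) + 2*h - 30*sin(h) - 6*cos(h) - 5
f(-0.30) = 31.97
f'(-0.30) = -1.93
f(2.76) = -18.66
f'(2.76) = 1.08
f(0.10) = 28.76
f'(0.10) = -13.71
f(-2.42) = -15.47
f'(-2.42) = 24.07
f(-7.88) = 99.48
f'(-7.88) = 56.65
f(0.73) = 15.97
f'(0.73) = -25.10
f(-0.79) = 29.03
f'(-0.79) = 13.87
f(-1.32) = 17.75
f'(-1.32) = 27.60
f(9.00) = 57.87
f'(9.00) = 28.36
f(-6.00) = 129.37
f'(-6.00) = -41.20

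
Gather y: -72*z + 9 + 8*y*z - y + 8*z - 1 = y*(8*z - 1) - 64*z + 8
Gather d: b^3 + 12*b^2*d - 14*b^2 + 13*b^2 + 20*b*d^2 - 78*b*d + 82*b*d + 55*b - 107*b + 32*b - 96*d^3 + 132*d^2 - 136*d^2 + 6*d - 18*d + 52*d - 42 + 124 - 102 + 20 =b^3 - b^2 - 20*b - 96*d^3 + d^2*(20*b - 4) + d*(12*b^2 + 4*b + 40)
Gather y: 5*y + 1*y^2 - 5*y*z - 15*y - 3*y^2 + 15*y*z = -2*y^2 + y*(10*z - 10)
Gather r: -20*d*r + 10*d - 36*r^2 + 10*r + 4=10*d - 36*r^2 + r*(10 - 20*d) + 4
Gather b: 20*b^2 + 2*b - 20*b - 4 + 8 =20*b^2 - 18*b + 4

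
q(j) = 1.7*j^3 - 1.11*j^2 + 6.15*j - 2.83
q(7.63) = 734.61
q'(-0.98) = 13.22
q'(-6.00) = 203.07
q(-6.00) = -446.89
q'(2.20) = 25.95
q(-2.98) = -76.00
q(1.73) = 13.29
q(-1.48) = -19.87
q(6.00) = 361.31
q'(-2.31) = 38.49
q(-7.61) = -863.12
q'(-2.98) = 58.06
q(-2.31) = -43.91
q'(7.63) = 286.12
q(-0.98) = -11.52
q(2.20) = 23.43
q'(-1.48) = 20.61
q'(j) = 5.1*j^2 - 2.22*j + 6.15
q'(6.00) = 176.43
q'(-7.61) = 318.40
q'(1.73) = 17.57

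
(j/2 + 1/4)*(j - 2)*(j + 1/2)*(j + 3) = j^4/2 + j^3 - 19*j^2/8 - 23*j/8 - 3/4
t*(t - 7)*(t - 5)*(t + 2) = t^4 - 10*t^3 + 11*t^2 + 70*t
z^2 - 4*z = z*(z - 4)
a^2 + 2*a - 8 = (a - 2)*(a + 4)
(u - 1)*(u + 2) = u^2 + u - 2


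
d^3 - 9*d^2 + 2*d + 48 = (d - 8)*(d - 3)*(d + 2)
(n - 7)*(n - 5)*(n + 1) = n^3 - 11*n^2 + 23*n + 35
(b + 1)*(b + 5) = b^2 + 6*b + 5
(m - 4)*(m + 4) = m^2 - 16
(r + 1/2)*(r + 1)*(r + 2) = r^3 + 7*r^2/2 + 7*r/2 + 1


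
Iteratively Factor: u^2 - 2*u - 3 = (u + 1)*(u - 3)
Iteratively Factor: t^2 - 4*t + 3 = (t - 3)*(t - 1)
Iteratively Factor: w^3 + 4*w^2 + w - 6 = (w + 2)*(w^2 + 2*w - 3) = (w + 2)*(w + 3)*(w - 1)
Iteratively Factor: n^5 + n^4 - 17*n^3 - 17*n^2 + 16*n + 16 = (n - 4)*(n^4 + 5*n^3 + 3*n^2 - 5*n - 4) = (n - 4)*(n + 1)*(n^3 + 4*n^2 - n - 4) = (n - 4)*(n + 1)^2*(n^2 + 3*n - 4) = (n - 4)*(n + 1)^2*(n + 4)*(n - 1)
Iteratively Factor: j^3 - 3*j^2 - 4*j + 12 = (j - 2)*(j^2 - j - 6) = (j - 3)*(j - 2)*(j + 2)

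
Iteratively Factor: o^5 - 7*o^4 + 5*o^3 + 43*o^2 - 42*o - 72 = (o - 3)*(o^4 - 4*o^3 - 7*o^2 + 22*o + 24) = (o - 3)^2*(o^3 - o^2 - 10*o - 8) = (o - 3)^2*(o + 1)*(o^2 - 2*o - 8) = (o - 3)^2*(o + 1)*(o + 2)*(o - 4)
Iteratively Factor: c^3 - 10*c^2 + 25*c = (c - 5)*(c^2 - 5*c) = c*(c - 5)*(c - 5)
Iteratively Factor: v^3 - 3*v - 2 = (v - 2)*(v^2 + 2*v + 1) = (v - 2)*(v + 1)*(v + 1)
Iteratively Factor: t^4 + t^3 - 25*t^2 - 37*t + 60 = (t + 4)*(t^3 - 3*t^2 - 13*t + 15) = (t - 5)*(t + 4)*(t^2 + 2*t - 3) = (t - 5)*(t + 3)*(t + 4)*(t - 1)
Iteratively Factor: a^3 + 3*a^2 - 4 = (a - 1)*(a^2 + 4*a + 4) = (a - 1)*(a + 2)*(a + 2)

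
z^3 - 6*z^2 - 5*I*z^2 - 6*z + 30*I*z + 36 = (z - 6)*(z - 3*I)*(z - 2*I)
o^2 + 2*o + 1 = (o + 1)^2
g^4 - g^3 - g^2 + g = g*(g - 1)^2*(g + 1)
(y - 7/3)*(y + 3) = y^2 + 2*y/3 - 7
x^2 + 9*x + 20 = (x + 4)*(x + 5)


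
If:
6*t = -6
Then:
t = -1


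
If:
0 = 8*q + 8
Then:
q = -1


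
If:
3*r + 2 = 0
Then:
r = -2/3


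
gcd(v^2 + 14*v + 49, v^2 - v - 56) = v + 7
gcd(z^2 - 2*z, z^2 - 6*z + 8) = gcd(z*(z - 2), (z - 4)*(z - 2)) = z - 2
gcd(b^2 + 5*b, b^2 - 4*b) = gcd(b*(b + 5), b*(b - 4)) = b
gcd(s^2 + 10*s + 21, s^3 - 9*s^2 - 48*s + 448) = s + 7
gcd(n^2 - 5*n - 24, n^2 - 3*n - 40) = n - 8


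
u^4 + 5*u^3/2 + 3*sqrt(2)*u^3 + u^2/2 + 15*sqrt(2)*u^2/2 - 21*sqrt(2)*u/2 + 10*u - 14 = (u - 1)*(u + 7/2)*(u + sqrt(2))*(u + 2*sqrt(2))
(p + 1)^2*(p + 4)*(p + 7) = p^4 + 13*p^3 + 51*p^2 + 67*p + 28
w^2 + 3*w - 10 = (w - 2)*(w + 5)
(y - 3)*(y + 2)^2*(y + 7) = y^4 + 8*y^3 - y^2 - 68*y - 84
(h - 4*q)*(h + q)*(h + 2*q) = h^3 - h^2*q - 10*h*q^2 - 8*q^3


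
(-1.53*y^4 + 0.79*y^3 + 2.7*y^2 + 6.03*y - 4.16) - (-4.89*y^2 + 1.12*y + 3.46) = -1.53*y^4 + 0.79*y^3 + 7.59*y^2 + 4.91*y - 7.62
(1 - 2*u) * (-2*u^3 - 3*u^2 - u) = 4*u^4 + 4*u^3 - u^2 - u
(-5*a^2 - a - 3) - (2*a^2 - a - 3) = -7*a^2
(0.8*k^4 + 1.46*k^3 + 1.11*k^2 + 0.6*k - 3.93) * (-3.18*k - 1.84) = -2.544*k^5 - 6.1148*k^4 - 6.2162*k^3 - 3.9504*k^2 + 11.3934*k + 7.2312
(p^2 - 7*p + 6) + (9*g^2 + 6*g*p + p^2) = 9*g^2 + 6*g*p + 2*p^2 - 7*p + 6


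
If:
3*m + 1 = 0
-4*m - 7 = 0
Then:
No Solution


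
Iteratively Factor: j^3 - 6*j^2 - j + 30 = (j + 2)*(j^2 - 8*j + 15) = (j - 3)*(j + 2)*(j - 5)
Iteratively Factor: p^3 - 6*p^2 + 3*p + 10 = (p - 2)*(p^2 - 4*p - 5) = (p - 2)*(p + 1)*(p - 5)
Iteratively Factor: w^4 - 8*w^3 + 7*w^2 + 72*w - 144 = (w - 3)*(w^3 - 5*w^2 - 8*w + 48) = (w - 4)*(w - 3)*(w^2 - w - 12) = (w - 4)*(w - 3)*(w + 3)*(w - 4)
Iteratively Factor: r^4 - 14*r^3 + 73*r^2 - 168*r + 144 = (r - 3)*(r^3 - 11*r^2 + 40*r - 48) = (r - 4)*(r - 3)*(r^2 - 7*r + 12) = (r - 4)*(r - 3)^2*(r - 4)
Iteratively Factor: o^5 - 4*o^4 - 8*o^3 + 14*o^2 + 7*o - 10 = (o - 1)*(o^4 - 3*o^3 - 11*o^2 + 3*o + 10) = (o - 1)^2*(o^3 - 2*o^2 - 13*o - 10) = (o - 5)*(o - 1)^2*(o^2 + 3*o + 2) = (o - 5)*(o - 1)^2*(o + 1)*(o + 2)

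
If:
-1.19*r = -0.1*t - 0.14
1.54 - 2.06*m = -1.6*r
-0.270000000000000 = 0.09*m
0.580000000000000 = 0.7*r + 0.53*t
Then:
No Solution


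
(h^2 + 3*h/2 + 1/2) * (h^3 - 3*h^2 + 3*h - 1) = h^5 - 3*h^4/2 - h^3 + 2*h^2 - 1/2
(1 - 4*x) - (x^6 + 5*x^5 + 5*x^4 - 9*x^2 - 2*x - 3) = -x^6 - 5*x^5 - 5*x^4 + 9*x^2 - 2*x + 4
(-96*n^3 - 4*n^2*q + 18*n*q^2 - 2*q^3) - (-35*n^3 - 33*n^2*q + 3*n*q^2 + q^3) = -61*n^3 + 29*n^2*q + 15*n*q^2 - 3*q^3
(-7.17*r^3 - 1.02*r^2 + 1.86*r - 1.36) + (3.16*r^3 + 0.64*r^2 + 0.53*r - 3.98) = -4.01*r^3 - 0.38*r^2 + 2.39*r - 5.34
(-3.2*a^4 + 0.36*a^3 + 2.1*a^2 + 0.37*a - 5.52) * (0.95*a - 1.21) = -3.04*a^5 + 4.214*a^4 + 1.5594*a^3 - 2.1895*a^2 - 5.6917*a + 6.6792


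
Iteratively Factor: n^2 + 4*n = (n)*(n + 4)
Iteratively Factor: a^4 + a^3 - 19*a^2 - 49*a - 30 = (a + 2)*(a^3 - a^2 - 17*a - 15) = (a + 2)*(a + 3)*(a^2 - 4*a - 5) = (a - 5)*(a + 2)*(a + 3)*(a + 1)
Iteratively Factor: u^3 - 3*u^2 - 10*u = (u + 2)*(u^2 - 5*u) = (u - 5)*(u + 2)*(u)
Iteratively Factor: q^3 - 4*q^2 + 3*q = (q - 1)*(q^2 - 3*q) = (q - 3)*(q - 1)*(q)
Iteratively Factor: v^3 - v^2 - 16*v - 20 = (v + 2)*(v^2 - 3*v - 10) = (v + 2)^2*(v - 5)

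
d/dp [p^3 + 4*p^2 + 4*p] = 3*p^2 + 8*p + 4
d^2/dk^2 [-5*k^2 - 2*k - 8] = -10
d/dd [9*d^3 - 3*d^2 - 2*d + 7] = 27*d^2 - 6*d - 2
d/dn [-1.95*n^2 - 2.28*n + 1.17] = -3.9*n - 2.28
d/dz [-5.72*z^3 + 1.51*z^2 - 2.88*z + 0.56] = -17.16*z^2 + 3.02*z - 2.88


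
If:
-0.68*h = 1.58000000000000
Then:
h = -2.32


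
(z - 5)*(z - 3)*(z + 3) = z^3 - 5*z^2 - 9*z + 45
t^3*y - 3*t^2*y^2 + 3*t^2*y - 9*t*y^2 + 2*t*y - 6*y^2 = (t + 2)*(t - 3*y)*(t*y + y)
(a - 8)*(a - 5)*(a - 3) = a^3 - 16*a^2 + 79*a - 120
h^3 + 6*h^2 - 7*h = h*(h - 1)*(h + 7)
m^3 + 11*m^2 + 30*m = m*(m + 5)*(m + 6)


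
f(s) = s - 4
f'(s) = 1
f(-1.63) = -5.63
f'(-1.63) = 1.00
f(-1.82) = -5.82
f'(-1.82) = 1.00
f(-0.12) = -4.12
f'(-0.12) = 1.00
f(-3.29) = -7.29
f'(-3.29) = 1.00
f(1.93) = -2.07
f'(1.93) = 1.00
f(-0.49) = -4.49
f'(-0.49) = 1.00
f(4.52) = 0.52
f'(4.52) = 1.00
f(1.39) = -2.61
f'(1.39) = 1.00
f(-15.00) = -19.00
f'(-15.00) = 1.00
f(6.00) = 2.00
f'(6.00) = 1.00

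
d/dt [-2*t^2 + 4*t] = 4 - 4*t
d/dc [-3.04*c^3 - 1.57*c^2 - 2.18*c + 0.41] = -9.12*c^2 - 3.14*c - 2.18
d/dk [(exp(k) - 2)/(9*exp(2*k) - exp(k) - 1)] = (-(exp(k) - 2)*(18*exp(k) - 1) + 9*exp(2*k) - exp(k) - 1)*exp(k)/(-9*exp(2*k) + exp(k) + 1)^2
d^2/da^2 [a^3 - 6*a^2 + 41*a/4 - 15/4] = 6*a - 12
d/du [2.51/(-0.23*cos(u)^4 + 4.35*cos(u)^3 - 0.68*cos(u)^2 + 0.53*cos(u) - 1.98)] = (-2.3092*cos(u)^3 + 32.7555*cos(u)^2 - 3.4136*cos(u) + 1.3303)*sin(u)/(0.23*cos(u)^4 - 4.35*cos(u)^3 + 0.68*cos(u)^2 - 0.53*cos(u) + 1.98)^2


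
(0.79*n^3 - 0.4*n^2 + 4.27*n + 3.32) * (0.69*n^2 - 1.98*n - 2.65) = 0.5451*n^5 - 1.8402*n^4 + 1.6448*n^3 - 5.1038*n^2 - 17.8891*n - 8.798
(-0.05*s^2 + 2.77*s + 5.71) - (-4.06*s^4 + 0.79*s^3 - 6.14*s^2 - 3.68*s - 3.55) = 4.06*s^4 - 0.79*s^3 + 6.09*s^2 + 6.45*s + 9.26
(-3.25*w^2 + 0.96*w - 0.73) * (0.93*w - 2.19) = -3.0225*w^3 + 8.0103*w^2 - 2.7813*w + 1.5987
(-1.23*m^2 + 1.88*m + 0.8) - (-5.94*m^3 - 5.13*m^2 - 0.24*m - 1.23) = 5.94*m^3 + 3.9*m^2 + 2.12*m + 2.03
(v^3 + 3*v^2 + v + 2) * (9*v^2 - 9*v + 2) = 9*v^5 + 18*v^4 - 16*v^3 + 15*v^2 - 16*v + 4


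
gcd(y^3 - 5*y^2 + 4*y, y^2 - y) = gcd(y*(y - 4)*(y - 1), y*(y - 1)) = y^2 - y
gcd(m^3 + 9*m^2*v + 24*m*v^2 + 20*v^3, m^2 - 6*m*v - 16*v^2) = m + 2*v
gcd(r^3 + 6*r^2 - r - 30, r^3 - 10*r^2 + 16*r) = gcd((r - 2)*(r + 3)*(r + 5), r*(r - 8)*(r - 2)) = r - 2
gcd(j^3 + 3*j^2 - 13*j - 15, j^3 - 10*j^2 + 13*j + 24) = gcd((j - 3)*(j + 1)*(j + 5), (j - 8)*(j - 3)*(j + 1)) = j^2 - 2*j - 3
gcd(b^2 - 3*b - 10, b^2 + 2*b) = b + 2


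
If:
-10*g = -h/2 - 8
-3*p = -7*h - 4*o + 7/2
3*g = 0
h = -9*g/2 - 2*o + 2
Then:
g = 0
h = -16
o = 9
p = -53/2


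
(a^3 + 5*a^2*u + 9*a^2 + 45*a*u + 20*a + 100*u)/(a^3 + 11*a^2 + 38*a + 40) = (a + 5*u)/(a + 2)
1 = 1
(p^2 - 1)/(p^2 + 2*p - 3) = (p + 1)/(p + 3)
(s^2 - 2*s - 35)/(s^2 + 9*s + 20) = (s - 7)/(s + 4)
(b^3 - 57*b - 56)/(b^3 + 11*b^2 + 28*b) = (b^2 - 7*b - 8)/(b*(b + 4))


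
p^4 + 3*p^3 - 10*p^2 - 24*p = p*(p - 3)*(p + 2)*(p + 4)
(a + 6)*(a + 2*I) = a^2 + 6*a + 2*I*a + 12*I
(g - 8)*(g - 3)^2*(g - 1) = g^4 - 15*g^3 + 71*g^2 - 129*g + 72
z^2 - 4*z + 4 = (z - 2)^2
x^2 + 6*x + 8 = (x + 2)*(x + 4)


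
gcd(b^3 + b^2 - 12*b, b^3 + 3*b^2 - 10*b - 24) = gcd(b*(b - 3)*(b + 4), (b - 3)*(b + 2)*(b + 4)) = b^2 + b - 12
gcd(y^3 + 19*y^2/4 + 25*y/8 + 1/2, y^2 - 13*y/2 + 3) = 1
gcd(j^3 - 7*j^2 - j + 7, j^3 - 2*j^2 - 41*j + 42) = j^2 - 8*j + 7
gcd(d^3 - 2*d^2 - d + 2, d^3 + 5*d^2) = 1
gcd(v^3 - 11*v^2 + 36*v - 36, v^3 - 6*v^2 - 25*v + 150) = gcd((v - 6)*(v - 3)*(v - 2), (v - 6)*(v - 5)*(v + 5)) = v - 6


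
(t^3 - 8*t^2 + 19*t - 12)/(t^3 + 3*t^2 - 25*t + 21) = (t - 4)/(t + 7)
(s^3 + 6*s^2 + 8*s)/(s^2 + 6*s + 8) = s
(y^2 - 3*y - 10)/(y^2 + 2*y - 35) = (y + 2)/(y + 7)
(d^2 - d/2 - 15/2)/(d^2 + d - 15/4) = 2*(d - 3)/(2*d - 3)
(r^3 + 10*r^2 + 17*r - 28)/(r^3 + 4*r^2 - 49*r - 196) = (r - 1)/(r - 7)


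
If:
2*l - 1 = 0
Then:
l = 1/2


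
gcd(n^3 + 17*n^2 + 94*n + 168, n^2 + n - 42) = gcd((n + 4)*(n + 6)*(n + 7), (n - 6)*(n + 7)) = n + 7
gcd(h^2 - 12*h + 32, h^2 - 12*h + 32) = h^2 - 12*h + 32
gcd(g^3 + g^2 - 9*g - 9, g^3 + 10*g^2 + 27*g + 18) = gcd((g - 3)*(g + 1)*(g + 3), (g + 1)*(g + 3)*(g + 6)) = g^2 + 4*g + 3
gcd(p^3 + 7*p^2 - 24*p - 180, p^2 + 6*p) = p + 6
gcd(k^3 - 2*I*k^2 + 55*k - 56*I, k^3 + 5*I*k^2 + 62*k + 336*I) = k^2 - I*k + 56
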